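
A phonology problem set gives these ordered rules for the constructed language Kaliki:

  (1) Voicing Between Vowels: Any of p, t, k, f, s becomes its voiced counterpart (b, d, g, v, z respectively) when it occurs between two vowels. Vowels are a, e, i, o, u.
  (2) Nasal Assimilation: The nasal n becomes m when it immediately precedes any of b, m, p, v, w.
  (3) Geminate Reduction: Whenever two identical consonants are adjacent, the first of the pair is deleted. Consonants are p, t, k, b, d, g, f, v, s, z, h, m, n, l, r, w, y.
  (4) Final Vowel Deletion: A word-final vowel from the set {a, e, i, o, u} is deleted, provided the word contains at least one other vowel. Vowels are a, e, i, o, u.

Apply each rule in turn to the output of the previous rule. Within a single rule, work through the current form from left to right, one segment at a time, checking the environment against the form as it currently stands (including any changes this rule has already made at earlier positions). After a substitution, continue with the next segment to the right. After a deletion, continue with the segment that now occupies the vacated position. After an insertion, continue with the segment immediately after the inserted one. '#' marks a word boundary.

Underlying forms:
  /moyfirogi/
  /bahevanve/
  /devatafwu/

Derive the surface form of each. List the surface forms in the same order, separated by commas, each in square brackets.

/moyfirogi/:
  (1) Voicing Between Vowels: no change — [moyfirogi]
  (2) Nasal Assimilation: no change — [moyfirogi]
  (3) Geminate Reduction: no change — [moyfirogi]
  (4) Final Vowel Deletion: [moyfirogi] → [moyfirog]
/bahevanve/:
  (1) Voicing Between Vowels: no change — [bahevanve]
  (2) Nasal Assimilation: [bahevanve] → [bahevamve]
  (3) Geminate Reduction: no change — [bahevamve]
  (4) Final Vowel Deletion: [bahevamve] → [bahevamv]
/devatafwu/:
  (1) Voicing Between Vowels: [devatafwu] → [devadafwu]
  (2) Nasal Assimilation: no change — [devadafwu]
  (3) Geminate Reduction: no change — [devadafwu]
  (4) Final Vowel Deletion: [devadafwu] → [devadafw]

[moyfirog], [bahevamv], [devadafw]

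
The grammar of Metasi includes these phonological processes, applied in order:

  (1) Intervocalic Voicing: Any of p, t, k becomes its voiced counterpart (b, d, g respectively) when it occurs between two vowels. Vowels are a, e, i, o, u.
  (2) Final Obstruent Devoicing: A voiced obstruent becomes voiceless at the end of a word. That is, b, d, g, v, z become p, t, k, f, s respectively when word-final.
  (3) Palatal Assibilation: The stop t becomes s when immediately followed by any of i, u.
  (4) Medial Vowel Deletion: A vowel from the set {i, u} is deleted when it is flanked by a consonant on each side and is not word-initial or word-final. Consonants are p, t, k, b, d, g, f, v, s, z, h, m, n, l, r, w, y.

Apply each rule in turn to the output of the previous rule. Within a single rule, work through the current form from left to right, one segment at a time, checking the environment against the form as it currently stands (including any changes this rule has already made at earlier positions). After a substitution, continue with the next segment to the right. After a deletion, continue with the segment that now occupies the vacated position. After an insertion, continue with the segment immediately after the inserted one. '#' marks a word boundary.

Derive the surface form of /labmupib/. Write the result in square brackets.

(1) Intervocalic Voicing: [labmupib] → [labmubib]
(2) Final Obstruent Devoicing: [labmubib] → [labmubip]
(3) Palatal Assibilation: no change — [labmubip]
(4) Medial Vowel Deletion: [labmubip] → [labmbp]

[labmbp]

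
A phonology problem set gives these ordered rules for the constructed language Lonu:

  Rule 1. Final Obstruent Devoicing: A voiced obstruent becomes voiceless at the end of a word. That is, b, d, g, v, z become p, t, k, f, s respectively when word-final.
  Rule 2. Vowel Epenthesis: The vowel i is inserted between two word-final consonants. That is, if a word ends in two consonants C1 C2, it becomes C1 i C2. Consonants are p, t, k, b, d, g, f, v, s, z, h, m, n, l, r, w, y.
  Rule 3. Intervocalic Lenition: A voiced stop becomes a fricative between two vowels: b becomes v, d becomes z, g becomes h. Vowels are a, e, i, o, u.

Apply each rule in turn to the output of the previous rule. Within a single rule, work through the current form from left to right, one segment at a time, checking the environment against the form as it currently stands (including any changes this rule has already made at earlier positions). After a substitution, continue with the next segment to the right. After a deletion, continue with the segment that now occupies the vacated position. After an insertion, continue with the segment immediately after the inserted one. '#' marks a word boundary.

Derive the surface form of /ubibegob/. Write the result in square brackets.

Rule 1 Final Obstruent Devoicing: [ubibegob] → [ubibegop]
Rule 2 Vowel Epenthesis: no change — [ubibegop]
Rule 3 Intervocalic Lenition: [ubibegop] → [uvivehop]

[uvivehop]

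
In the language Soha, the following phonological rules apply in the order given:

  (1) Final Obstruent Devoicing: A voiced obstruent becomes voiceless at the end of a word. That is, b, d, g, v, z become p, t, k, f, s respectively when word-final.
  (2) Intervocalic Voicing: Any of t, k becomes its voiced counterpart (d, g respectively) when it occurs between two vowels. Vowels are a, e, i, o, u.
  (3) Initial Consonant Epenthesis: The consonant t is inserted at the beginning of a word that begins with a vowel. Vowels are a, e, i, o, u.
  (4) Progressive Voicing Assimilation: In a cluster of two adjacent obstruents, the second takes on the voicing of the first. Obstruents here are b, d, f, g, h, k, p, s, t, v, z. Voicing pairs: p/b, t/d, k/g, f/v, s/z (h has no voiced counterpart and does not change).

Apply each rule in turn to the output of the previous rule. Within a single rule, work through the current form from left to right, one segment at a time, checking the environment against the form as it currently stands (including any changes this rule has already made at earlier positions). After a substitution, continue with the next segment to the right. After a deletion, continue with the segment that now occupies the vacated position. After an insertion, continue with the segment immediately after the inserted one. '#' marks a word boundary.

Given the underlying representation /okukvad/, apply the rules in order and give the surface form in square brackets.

[togukfat]

(1) Final Obstruent Devoicing: [okukvad] → [okukvat]
(2) Intervocalic Voicing: [okukvat] → [ogukvat]
(3) Initial Consonant Epenthesis: [ogukvat] → [togukvat]
(4) Progressive Voicing Assimilation: [togukvat] → [togukfat]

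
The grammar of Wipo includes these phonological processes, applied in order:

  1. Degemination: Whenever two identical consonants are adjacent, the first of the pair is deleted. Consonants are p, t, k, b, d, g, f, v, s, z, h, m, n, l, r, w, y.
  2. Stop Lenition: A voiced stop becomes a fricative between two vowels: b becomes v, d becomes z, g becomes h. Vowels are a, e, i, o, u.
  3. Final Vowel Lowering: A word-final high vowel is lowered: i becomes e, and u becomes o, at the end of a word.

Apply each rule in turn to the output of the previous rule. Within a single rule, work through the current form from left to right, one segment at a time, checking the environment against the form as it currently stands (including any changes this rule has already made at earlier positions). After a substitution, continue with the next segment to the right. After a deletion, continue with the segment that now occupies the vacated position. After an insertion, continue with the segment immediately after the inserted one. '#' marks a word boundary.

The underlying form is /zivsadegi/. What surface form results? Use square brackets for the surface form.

[zivsazehe]

1 Degemination: no change — [zivsadegi]
2 Stop Lenition: [zivsadegi] → [zivsazehi]
3 Final Vowel Lowering: [zivsazehi] → [zivsazehe]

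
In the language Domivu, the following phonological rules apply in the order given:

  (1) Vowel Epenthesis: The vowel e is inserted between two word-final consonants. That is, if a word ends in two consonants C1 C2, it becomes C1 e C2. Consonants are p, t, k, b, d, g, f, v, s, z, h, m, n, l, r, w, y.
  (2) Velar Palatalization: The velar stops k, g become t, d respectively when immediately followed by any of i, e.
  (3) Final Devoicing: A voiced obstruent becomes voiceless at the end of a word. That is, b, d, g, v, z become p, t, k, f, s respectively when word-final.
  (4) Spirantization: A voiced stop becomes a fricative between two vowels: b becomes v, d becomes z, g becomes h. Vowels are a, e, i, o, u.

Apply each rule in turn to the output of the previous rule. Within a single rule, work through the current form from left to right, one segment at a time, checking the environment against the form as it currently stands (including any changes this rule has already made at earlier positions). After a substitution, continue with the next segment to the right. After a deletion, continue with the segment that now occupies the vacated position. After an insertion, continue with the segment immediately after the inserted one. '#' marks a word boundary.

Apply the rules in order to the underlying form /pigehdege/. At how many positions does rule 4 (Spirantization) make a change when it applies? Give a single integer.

2

(1) Vowel Epenthesis: no change — [pigehdege]
(2) Velar Palatalization: [pigehdege] → [pidehdede]
(3) Final Devoicing: no change — [pidehdede]
(4) Spirantization: [pidehdede] → [pizehdeze]
Rule 4 changed 2 position(s).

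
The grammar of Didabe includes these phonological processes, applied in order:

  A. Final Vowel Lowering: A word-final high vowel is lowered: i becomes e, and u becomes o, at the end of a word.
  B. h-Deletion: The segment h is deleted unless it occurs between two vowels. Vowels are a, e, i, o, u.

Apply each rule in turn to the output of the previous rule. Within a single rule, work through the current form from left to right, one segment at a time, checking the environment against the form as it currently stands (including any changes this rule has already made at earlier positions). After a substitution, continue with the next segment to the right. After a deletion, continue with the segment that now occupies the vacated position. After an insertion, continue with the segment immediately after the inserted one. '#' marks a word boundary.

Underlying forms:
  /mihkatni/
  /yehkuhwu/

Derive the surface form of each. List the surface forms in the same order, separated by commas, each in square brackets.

[mikatne], [yekuwo]

/mihkatni/:
  A Final Vowel Lowering: [mihkatni] → [mihkatne]
  B h-Deletion: [mihkatne] → [mikatne]
/yehkuhwu/:
  A Final Vowel Lowering: [yehkuhwu] → [yehkuhwo]
  B h-Deletion: [yehkuhwo] → [yekuwo]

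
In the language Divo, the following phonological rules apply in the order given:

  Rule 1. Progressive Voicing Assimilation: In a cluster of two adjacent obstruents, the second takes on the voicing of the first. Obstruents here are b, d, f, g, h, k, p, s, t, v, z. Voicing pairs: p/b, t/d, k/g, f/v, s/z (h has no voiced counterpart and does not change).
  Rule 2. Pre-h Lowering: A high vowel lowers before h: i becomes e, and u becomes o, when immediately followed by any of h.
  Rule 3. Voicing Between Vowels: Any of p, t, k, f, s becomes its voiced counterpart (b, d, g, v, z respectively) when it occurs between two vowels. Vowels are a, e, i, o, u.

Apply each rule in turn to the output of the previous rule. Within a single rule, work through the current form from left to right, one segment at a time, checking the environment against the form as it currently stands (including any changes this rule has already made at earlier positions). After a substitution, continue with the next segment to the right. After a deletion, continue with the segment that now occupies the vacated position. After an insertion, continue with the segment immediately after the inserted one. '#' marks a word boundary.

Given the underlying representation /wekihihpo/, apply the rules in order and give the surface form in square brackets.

[wegehehpo]

Rule 1 Progressive Voicing Assimilation: no change — [wekihihpo]
Rule 2 Pre-h Lowering: [wekihihpo] → [wekehehpo]
Rule 3 Voicing Between Vowels: [wekehehpo] → [wegehehpo]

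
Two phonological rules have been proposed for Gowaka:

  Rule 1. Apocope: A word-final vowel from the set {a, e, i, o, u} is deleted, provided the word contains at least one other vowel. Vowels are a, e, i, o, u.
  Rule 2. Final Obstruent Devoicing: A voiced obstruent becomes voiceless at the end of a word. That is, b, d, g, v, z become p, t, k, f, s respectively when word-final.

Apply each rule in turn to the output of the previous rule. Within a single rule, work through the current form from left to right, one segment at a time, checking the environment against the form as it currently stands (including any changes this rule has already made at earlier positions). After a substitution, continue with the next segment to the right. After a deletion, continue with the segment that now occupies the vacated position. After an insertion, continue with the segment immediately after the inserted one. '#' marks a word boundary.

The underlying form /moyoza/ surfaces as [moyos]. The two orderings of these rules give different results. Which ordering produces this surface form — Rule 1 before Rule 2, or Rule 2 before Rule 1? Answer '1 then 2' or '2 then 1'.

1 then 2

Order 1 then 2:
  1 Apocope: [moyoza] → [moyoz]
  2 Final Obstruent Devoicing: [moyoz] → [moyos]
  result: [moyos]
Order 2 then 1:
  2 Final Obstruent Devoicing: no change — [moyoza]
  1 Apocope: [moyoza] → [moyoz]
  result: [moyoz]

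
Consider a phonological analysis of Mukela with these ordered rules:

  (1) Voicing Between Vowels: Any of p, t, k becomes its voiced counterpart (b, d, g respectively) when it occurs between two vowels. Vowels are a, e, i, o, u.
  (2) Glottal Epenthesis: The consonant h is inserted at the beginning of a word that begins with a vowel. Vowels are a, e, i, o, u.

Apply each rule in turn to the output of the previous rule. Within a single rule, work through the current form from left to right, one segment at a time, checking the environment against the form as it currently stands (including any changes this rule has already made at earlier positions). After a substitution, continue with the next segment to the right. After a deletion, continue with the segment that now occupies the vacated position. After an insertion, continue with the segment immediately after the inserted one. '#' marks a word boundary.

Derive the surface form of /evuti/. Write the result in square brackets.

(1) Voicing Between Vowels: [evuti] → [evudi]
(2) Glottal Epenthesis: [evudi] → [hevudi]

[hevudi]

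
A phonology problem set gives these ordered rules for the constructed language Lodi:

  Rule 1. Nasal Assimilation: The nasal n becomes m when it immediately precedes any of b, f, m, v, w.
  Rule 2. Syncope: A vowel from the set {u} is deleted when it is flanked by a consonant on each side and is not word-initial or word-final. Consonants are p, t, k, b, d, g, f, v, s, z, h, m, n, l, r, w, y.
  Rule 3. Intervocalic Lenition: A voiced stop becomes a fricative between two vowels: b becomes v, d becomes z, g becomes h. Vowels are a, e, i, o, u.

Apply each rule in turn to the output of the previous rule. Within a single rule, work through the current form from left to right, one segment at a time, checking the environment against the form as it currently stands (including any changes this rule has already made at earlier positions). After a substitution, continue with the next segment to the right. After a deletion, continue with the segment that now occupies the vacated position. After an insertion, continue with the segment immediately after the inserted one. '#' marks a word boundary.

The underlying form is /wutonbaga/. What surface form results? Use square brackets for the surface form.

Rule 1 Nasal Assimilation: [wutonbaga] → [wutombaga]
Rule 2 Syncope: [wutombaga] → [wtombaga]
Rule 3 Intervocalic Lenition: [wtombaga] → [wtombaha]

[wtombaha]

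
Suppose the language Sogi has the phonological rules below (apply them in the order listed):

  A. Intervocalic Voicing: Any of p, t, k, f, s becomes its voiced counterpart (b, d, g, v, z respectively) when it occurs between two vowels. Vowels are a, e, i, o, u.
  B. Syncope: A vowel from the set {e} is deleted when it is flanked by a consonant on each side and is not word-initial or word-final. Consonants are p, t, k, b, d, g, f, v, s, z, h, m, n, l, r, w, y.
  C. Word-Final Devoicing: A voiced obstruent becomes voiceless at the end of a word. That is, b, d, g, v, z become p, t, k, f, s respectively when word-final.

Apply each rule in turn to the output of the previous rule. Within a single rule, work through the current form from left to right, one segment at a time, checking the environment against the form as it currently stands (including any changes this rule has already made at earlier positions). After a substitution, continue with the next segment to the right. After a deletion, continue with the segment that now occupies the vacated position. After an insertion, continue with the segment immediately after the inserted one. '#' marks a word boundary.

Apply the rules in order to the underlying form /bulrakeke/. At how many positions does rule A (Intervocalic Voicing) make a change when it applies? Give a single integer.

A Intervocalic Voicing: [bulrakeke] → [bulragege]
B Syncope: [bulragege] → [bulragge]
C Word-Final Devoicing: no change — [bulragge]
Rule A changed 2 position(s).

2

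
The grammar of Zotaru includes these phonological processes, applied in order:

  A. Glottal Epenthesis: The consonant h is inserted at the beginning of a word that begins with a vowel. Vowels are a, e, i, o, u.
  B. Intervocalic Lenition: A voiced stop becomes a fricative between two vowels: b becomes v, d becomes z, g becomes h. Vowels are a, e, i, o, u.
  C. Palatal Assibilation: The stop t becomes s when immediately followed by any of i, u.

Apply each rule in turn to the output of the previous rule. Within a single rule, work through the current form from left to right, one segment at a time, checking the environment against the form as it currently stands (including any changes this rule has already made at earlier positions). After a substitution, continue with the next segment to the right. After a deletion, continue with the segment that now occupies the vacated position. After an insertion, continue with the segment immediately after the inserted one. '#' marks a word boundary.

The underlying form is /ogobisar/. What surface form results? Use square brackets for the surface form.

A Glottal Epenthesis: [ogobisar] → [hogobisar]
B Intervocalic Lenition: [hogobisar] → [hohovisar]
C Palatal Assibilation: no change — [hohovisar]

[hohovisar]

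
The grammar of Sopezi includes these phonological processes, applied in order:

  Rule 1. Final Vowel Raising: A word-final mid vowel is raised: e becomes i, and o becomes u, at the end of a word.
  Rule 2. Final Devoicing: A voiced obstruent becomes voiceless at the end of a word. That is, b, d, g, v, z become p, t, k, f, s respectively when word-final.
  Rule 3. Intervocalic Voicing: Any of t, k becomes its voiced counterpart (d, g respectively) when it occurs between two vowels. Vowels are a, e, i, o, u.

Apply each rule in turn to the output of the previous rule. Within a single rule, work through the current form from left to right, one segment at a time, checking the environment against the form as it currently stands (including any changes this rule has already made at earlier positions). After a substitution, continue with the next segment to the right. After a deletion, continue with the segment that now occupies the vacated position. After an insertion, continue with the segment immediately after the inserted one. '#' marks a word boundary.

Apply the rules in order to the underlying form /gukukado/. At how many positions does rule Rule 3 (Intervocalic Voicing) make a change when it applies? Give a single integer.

Rule 1 Final Vowel Raising: [gukukado] → [gukukadu]
Rule 2 Final Devoicing: no change — [gukukadu]
Rule 3 Intervocalic Voicing: [gukukadu] → [gugugadu]
Rule Rule 3 changed 2 position(s).

2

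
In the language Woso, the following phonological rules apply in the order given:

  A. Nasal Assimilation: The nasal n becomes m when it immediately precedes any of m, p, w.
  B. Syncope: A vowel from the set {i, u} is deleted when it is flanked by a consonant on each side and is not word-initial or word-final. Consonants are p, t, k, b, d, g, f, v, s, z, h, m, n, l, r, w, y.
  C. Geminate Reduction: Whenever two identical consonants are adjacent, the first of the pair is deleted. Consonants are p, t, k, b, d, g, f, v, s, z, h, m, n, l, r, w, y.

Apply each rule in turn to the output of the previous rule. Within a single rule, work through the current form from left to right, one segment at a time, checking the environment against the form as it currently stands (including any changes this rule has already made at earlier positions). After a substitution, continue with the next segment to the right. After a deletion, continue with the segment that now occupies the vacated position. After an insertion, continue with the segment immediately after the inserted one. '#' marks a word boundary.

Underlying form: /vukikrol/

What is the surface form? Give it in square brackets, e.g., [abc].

A Nasal Assimilation: no change — [vukikrol]
B Syncope: [vukikrol] → [vkkrol]
C Geminate Reduction: [vkkrol] → [vkrol]

[vkrol]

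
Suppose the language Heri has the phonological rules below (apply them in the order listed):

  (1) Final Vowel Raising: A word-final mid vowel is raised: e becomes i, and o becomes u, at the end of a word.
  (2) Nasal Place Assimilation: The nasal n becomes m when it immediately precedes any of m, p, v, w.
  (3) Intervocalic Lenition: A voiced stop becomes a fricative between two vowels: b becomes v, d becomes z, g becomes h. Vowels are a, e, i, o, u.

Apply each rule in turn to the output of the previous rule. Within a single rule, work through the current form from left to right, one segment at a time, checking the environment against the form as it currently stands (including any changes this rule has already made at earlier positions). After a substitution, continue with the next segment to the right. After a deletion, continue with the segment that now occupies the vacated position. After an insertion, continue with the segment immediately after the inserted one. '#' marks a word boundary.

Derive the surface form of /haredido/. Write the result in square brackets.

(1) Final Vowel Raising: [haredido] → [haredidu]
(2) Nasal Place Assimilation: no change — [haredidu]
(3) Intervocalic Lenition: [haredidu] → [harezizu]

[harezizu]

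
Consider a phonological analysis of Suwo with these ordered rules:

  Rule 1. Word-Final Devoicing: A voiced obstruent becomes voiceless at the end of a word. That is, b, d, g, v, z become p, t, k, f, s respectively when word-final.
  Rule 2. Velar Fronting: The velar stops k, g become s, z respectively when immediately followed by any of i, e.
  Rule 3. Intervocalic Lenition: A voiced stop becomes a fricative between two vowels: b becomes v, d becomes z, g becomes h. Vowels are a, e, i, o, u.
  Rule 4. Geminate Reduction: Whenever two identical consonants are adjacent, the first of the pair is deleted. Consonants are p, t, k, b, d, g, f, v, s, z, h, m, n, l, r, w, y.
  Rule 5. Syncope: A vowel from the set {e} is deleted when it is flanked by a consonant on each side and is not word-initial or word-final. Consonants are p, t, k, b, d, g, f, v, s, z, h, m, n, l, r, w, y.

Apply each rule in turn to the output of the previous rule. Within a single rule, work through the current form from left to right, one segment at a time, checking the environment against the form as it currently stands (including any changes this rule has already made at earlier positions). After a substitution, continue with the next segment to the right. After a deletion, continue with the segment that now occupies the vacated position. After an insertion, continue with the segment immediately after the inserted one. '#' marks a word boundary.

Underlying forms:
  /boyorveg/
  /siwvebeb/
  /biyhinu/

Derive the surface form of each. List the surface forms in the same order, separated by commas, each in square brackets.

/boyorveg/:
  Rule 1 Word-Final Devoicing: [boyorveg] → [boyorvek]
  Rule 2 Velar Fronting: no change — [boyorvek]
  Rule 3 Intervocalic Lenition: no change — [boyorvek]
  Rule 4 Geminate Reduction: no change — [boyorvek]
  Rule 5 Syncope: [boyorvek] → [boyorvk]
/siwvebeb/:
  Rule 1 Word-Final Devoicing: [siwvebeb] → [siwvebep]
  Rule 2 Velar Fronting: no change — [siwvebep]
  Rule 3 Intervocalic Lenition: [siwvebep] → [siwvevep]
  Rule 4 Geminate Reduction: no change — [siwvevep]
  Rule 5 Syncope: [siwvevep] → [siwvvp]
/biyhinu/:
  Rule 1 Word-Final Devoicing: no change — [biyhinu]
  Rule 2 Velar Fronting: no change — [biyhinu]
  Rule 3 Intervocalic Lenition: no change — [biyhinu]
  Rule 4 Geminate Reduction: no change — [biyhinu]
  Rule 5 Syncope: no change — [biyhinu]

[boyorvk], [siwvvp], [biyhinu]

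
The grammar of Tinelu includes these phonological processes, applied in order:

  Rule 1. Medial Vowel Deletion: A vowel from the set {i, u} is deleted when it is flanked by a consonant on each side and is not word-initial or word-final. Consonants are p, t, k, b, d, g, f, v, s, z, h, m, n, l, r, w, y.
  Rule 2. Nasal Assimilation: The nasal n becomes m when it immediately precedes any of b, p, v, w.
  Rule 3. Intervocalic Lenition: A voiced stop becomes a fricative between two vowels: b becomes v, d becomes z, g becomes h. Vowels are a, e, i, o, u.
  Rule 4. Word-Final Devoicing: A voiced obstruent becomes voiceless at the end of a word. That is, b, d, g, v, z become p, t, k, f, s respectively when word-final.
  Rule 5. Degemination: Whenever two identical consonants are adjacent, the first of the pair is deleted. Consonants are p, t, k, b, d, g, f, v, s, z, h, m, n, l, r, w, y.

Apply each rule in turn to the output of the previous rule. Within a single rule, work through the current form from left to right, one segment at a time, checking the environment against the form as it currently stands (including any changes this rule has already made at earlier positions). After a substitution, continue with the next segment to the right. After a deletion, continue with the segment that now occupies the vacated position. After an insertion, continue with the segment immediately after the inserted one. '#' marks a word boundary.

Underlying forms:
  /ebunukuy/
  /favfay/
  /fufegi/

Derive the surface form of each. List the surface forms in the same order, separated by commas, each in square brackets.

/ebunukuy/:
  Rule 1 Medial Vowel Deletion: [ebunukuy] → [ebnky]
  Rule 2 Nasal Assimilation: no change — [ebnky]
  Rule 3 Intervocalic Lenition: no change — [ebnky]
  Rule 4 Word-Final Devoicing: no change — [ebnky]
  Rule 5 Degemination: no change — [ebnky]
/favfay/:
  Rule 1 Medial Vowel Deletion: no change — [favfay]
  Rule 2 Nasal Assimilation: no change — [favfay]
  Rule 3 Intervocalic Lenition: no change — [favfay]
  Rule 4 Word-Final Devoicing: no change — [favfay]
  Rule 5 Degemination: no change — [favfay]
/fufegi/:
  Rule 1 Medial Vowel Deletion: [fufegi] → [ffegi]
  Rule 2 Nasal Assimilation: no change — [ffegi]
  Rule 3 Intervocalic Lenition: [ffegi] → [ffehi]
  Rule 4 Word-Final Devoicing: no change — [ffehi]
  Rule 5 Degemination: [ffehi] → [fehi]

[ebnky], [favfay], [fehi]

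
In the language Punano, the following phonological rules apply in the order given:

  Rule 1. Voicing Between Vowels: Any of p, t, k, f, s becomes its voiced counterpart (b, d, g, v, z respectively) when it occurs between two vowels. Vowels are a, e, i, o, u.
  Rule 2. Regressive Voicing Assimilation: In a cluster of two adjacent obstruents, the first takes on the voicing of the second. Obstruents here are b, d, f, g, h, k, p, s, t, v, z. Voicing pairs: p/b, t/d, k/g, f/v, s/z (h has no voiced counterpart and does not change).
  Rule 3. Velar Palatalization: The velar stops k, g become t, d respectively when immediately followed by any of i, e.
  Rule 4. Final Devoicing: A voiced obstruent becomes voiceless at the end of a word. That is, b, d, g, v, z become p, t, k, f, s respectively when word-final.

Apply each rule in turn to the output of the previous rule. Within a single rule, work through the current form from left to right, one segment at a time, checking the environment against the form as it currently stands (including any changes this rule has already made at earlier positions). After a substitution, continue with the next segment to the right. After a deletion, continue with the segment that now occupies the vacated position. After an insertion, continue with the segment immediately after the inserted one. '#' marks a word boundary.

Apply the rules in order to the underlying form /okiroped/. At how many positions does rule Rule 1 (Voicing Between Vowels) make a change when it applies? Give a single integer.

2

Rule 1 Voicing Between Vowels: [okiroped] → [ogirobed]
Rule 2 Regressive Voicing Assimilation: no change — [ogirobed]
Rule 3 Velar Palatalization: [ogirobed] → [odirobed]
Rule 4 Final Devoicing: [odirobed] → [odirobet]
Rule Rule 1 changed 2 position(s).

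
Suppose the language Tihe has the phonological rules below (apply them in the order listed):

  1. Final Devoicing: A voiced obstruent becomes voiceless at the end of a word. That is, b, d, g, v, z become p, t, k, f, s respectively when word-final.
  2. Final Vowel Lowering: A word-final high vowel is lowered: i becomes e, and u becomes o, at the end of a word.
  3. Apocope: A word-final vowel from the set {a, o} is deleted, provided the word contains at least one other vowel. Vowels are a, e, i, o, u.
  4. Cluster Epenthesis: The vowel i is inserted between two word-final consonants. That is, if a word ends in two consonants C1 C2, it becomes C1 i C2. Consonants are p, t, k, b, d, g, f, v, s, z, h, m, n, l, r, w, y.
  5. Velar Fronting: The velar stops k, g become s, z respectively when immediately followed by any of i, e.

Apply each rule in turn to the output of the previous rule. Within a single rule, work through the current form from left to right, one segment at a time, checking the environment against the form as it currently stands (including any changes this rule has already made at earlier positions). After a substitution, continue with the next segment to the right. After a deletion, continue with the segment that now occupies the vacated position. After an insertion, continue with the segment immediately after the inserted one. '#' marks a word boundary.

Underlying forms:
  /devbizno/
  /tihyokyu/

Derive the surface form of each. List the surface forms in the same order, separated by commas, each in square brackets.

/devbizno/:
  1 Final Devoicing: no change — [devbizno]
  2 Final Vowel Lowering: no change — [devbizno]
  3 Apocope: [devbizno] → [devbizn]
  4 Cluster Epenthesis: [devbizn] → [devbizin]
  5 Velar Fronting: no change — [devbizin]
/tihyokyu/:
  1 Final Devoicing: no change — [tihyokyu]
  2 Final Vowel Lowering: [tihyokyu] → [tihyokyo]
  3 Apocope: [tihyokyo] → [tihyoky]
  4 Cluster Epenthesis: [tihyoky] → [tihyokiy]
  5 Velar Fronting: [tihyokiy] → [tihyosiy]

[devbizin], [tihyosiy]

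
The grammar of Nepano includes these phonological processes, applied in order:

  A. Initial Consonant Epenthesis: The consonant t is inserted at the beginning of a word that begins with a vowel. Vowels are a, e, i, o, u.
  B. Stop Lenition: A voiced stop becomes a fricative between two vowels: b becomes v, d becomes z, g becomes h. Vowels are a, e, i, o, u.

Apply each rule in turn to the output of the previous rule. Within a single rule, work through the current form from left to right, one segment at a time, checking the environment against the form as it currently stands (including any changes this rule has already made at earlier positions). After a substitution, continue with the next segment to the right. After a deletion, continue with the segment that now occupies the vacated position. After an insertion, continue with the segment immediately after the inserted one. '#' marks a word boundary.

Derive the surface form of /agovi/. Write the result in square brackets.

A Initial Consonant Epenthesis: [agovi] → [tagovi]
B Stop Lenition: [tagovi] → [tahovi]

[tahovi]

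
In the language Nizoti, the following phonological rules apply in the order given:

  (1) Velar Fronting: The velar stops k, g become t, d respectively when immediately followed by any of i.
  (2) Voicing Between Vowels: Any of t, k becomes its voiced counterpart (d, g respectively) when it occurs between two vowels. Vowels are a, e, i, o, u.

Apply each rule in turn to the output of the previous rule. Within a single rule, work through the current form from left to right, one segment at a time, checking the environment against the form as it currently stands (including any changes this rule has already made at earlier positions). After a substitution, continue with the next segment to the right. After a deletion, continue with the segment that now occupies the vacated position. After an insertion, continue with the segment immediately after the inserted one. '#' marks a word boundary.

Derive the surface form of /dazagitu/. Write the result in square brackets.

[dazadidu]

(1) Velar Fronting: [dazagitu] → [dazaditu]
(2) Voicing Between Vowels: [dazaditu] → [dazadidu]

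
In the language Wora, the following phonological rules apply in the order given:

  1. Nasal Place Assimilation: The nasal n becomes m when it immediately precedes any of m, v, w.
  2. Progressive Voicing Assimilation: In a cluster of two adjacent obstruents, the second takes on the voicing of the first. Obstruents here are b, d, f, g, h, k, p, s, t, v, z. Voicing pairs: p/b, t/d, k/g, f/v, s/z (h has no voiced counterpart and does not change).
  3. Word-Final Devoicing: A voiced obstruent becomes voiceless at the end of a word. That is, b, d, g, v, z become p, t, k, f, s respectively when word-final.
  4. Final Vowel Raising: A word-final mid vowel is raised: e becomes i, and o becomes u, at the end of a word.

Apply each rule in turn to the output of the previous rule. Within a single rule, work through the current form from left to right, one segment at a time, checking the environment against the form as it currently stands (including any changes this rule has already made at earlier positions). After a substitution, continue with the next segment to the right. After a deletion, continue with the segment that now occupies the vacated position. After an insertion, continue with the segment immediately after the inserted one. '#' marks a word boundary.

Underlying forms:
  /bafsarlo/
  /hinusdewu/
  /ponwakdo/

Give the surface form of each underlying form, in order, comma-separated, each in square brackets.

[bafsarlu], [hinustewu], [pomwaktu]

/bafsarlo/:
  1 Nasal Place Assimilation: no change — [bafsarlo]
  2 Progressive Voicing Assimilation: no change — [bafsarlo]
  3 Word-Final Devoicing: no change — [bafsarlo]
  4 Final Vowel Raising: [bafsarlo] → [bafsarlu]
/hinusdewu/:
  1 Nasal Place Assimilation: no change — [hinusdewu]
  2 Progressive Voicing Assimilation: [hinusdewu] → [hinustewu]
  3 Word-Final Devoicing: no change — [hinustewu]
  4 Final Vowel Raising: no change — [hinustewu]
/ponwakdo/:
  1 Nasal Place Assimilation: [ponwakdo] → [pomwakdo]
  2 Progressive Voicing Assimilation: [pomwakdo] → [pomwakto]
  3 Word-Final Devoicing: no change — [pomwakto]
  4 Final Vowel Raising: [pomwakto] → [pomwaktu]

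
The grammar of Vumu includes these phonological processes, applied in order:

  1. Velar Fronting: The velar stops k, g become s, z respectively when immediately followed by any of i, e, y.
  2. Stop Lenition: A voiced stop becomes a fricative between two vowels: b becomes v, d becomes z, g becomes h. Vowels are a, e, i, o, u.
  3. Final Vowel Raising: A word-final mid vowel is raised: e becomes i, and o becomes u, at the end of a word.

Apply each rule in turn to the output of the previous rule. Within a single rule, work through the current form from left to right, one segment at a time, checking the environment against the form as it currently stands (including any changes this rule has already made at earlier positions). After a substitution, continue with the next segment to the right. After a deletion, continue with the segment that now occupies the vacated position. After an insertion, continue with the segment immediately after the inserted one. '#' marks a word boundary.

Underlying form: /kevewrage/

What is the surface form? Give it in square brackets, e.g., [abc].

1 Velar Fronting: [kevewrage] → [sevewraze]
2 Stop Lenition: no change — [sevewraze]
3 Final Vowel Raising: [sevewraze] → [sevewrazi]

[sevewrazi]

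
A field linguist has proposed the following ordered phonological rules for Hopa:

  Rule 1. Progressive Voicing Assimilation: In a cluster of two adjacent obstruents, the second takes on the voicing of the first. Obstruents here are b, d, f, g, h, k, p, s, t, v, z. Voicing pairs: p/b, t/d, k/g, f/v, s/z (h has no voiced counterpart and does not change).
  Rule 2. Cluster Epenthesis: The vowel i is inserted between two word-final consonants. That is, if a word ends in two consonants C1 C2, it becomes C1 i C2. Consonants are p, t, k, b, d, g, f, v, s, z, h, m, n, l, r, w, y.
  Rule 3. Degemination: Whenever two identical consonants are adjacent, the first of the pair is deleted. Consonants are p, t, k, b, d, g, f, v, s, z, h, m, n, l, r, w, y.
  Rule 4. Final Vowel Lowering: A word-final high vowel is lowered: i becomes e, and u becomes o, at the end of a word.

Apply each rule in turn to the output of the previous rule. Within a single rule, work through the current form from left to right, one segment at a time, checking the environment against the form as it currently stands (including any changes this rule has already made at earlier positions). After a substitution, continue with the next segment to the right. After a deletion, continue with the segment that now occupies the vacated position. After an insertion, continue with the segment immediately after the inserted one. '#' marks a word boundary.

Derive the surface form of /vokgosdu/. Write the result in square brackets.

Rule 1 Progressive Voicing Assimilation: [vokgosdu] → [vokkostu]
Rule 2 Cluster Epenthesis: no change — [vokkostu]
Rule 3 Degemination: [vokkostu] → [vokostu]
Rule 4 Final Vowel Lowering: [vokostu] → [vokosto]

[vokosto]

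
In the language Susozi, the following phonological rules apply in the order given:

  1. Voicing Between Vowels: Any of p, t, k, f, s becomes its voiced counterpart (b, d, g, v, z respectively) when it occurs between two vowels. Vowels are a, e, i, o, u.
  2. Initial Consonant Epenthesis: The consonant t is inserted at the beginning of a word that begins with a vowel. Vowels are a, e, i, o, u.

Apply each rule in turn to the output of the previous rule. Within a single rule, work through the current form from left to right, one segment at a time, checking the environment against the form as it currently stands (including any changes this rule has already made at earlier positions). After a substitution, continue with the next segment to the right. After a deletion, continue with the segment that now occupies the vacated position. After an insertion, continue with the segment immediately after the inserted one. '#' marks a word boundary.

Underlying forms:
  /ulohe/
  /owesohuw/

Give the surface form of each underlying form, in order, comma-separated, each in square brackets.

/ulohe/:
  1 Voicing Between Vowels: no change — [ulohe]
  2 Initial Consonant Epenthesis: [ulohe] → [tulohe]
/owesohuw/:
  1 Voicing Between Vowels: [owesohuw] → [owezohuw]
  2 Initial Consonant Epenthesis: [owezohuw] → [towezohuw]

[tulohe], [towezohuw]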